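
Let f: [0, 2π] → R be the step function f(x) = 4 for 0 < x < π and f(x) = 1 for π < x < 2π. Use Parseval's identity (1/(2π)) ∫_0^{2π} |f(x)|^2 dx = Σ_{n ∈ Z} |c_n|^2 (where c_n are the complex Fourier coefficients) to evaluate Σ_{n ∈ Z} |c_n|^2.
Σ |c_n|^2 = 17/2

Parseval equates the L^2 energy of f (normalised by 1/(2π)) with the ℓ^2 sum of its Fourier coefficients: (1/(2π)) ∫_0^{2π} |f|^2 = Σ |c_n|^2.
Compute the left side: (1/(2π)) [∫_0^π 4^2 dx + ∫_π^{2π} 1^2 dx] = (1/(2π)) · (16π + 1π) = (16 + 1)/2 = 17/2.
So Σ_{n ∈ Z} |c_n|^2 = 17/2.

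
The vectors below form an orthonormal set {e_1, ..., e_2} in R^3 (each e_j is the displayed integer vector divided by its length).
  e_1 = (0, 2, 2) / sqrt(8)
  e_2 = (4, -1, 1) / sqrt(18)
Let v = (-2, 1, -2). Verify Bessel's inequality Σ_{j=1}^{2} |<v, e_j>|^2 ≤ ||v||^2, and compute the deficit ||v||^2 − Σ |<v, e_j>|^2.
Σ |<v, e_j>|^2 = 65/9; ||v||^2 = 9; deficit = 16/9

Write each e_j = u_j / sqrt(<u_j, u_j>) where u_j is the displayed integer vector. Then <v, e_j> = <v, u_j> / sqrt(<u_j, u_j>), so |<v, e_j>|^2 = <v, u_j>^2 / <u_j, u_j>.
Coefficients: <v, e_1> = -2/sqrt(8), <v, e_2> = -11/sqrt(18).
Square and sum: Σ |<v, e_j>|^2 = 65/9.
Compute ||v||^2 = v·v = 9.
Deficit = 9 − 65/9 = 16/9 ≥ 0, confirming Bessel's inequality. (The deficit equals ||v − Σ <v,e_j> e_j||^2, the squared distance from v to span{e_j}.)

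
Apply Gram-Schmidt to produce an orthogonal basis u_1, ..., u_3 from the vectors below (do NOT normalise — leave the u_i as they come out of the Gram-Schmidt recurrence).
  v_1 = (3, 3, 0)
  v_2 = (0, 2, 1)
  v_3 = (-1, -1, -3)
Orthogonal basis:
  u_1 = (3, 3, 0)
  u_2 = (-1, 1, 1)
  u_3 = (-1, 1, -2)

Apply the Gram-Schmidt recurrence
  u_1 = v_1
  u_i = v_i − Σ_{j<i} ((v_i · u_j) / (u_j · u_j)) · u_j.

Step by step this gives:
  u_1 = (3, 3, 0)
  u_2 = (-1, 1, 1)
  u_3 = (-1, 1, -2)

Orthogonality check:
  u_2 · u_1 = 0 (should be 0)
  u_3 · u_1 = 0 (should be 0)
  u_3 · u_2 = 0 (should be 0)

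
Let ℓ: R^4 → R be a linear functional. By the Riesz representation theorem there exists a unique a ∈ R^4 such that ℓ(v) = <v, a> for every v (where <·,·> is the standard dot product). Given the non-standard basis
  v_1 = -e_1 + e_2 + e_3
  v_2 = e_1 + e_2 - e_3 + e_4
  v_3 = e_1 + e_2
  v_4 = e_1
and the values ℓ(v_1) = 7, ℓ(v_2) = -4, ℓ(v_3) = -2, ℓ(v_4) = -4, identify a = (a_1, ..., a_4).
a = (-4, 2, 1, -1)

Write a = (a_1, ..., a_4) in the standard basis. For each basis vector v_i, ℓ(v_i) = <v_i, a> is a linear equation in the a_j's. Collect the n equations into a matrix system V a = ℓ, where row i of V is v_i (expressed in the standard basis). Since V is invertible (lower-triangular with 1s on the diagonal, up to permutation), solve by back-substitution:
  V =
[[-1, 1, 1, 0],
 [1, 1, -1, 1],
 [1, 1, 0, 0],
 [1, 0, 0, 0]]
  V a = (7, -4, -2, -4)
Solving gives a = (-4, 2, 1, -1).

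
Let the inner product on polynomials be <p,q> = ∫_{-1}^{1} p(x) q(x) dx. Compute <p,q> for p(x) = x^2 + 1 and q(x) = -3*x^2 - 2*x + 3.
<p,q> = 24/5

Expand the product: p(x)·q(x) = -3*x^4 - 2*x^3 - 2*x + 3.
∫_{-1}^{1} of each monomial x^k gives [2/(k+1) if k even, 0 if k odd]. Integrating term-by-term (or equivalently evaluating the antiderivative F(x) = -3*x^5/5 - x^4/2 - x^2 + 3*x at the endpoints):
  F(1) − F(−1) = 9/10 − (-39/10) = 24/5.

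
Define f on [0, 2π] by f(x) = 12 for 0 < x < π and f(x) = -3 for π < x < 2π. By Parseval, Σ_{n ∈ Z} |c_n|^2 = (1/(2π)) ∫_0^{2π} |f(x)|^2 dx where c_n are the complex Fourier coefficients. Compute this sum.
Σ |c_n|^2 = 153/2

Parseval equates the L^2 energy of f (normalised by 1/(2π)) with the ℓ^2 sum of its Fourier coefficients: (1/(2π)) ∫_0^{2π} |f|^2 = Σ |c_n|^2.
Compute the left side: (1/(2π)) [∫_0^π 12^2 dx + ∫_π^{2π} (-3)^2 dx] = (1/(2π)) · (144π + 9π) = (144 + 9)/2 = 153/2.
So Σ_{n ∈ Z} |c_n|^2 = 153/2.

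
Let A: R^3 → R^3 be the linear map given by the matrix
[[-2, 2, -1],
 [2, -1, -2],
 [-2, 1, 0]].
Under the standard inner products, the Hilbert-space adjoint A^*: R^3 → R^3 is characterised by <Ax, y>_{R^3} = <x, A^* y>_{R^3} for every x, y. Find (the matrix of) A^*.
A^* = A^T =
[[-2, 2, -2],
 [2, -1, 1],
 [-1, -2, 0]]

For real matrices with standard dot products, the defining identity <Ax, y> = <x, A^* y> gives (Ax)^T y = x^T (A^*) y, i.e. x^T A^T y = x^T (A^*) y. Since this holds for all x, y, we must have A^* = A^T. Therefore
A^* =
[[-2, 2, -2],
 [2, -1, 1],
 [-1, -2, 0]].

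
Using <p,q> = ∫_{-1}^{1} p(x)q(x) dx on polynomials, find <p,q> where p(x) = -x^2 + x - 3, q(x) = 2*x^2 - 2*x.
<p,q> = -92/15

Expand the product: p(x)·q(x) = -2*x^4 + 4*x^3 - 8*x^2 + 6*x.
∫_{-1}^{1} of each monomial x^k gives [2/(k+1) if k even, 0 if k odd]. Integrating term-by-term (or equivalently evaluating the antiderivative F(x) = -2*x^5/5 + x^4 - 8*x^3/3 + 3*x^2 at the endpoints):
  F(1) − F(−1) = 14/15 − (106/15) = -92/15.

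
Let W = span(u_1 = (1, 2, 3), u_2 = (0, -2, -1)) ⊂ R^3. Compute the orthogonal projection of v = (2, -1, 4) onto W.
proj_W(v) = (46/21, -20/21, 82/21)

Set up U = [u_1 | ... | u_2] ∈ R^(3×2). The projector onto W = col(U) is P = U (U^T U)^(-1) U^T.
Compute U^T U =
  [14, -7]
  [-7, 5],
and U^T v = (12, -2).
Solve U^T U · c = U^T v for the coefficients: c = (46/21, 8/3). The projection is proj_W(v) = U c.
Check: (v - proj_W(v)) · u_1 = 0  (should be 0).
Check: (v - proj_W(v)) · u_2 = 0  (should be 0).
Result: proj_W(v) = (46/21, -20/21, 82/21).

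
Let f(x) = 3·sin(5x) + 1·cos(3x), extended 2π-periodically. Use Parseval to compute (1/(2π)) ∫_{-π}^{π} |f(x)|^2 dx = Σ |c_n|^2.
Σ |c_n|^2 = 5

Expand |f|^2 and use orthogonality of {sin(nx), cos(mx)} on [-π, π]:
  ∫_{-π}^{π} sin(nx)^2 dx = π, ∫ cos(mx)^2 dx = π, and cross terms integrate to 0.
So ∫_{-π}^{π} f(x)^2 dx = 3^2 · π + 1^2 · π = (9 + 1)π.
Divide by 2π: (9 + 1)/2 = 5.
By Parseval, this equals Σ |c_n|^2.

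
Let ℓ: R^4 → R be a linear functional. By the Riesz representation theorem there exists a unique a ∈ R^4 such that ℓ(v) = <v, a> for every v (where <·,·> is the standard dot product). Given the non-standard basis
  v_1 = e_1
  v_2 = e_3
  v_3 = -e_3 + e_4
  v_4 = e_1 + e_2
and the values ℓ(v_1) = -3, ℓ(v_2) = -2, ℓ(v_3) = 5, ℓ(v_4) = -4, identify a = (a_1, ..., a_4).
a = (-3, -1, -2, 3)

Write a = (a_1, ..., a_4) in the standard basis. For each basis vector v_i, ℓ(v_i) = <v_i, a> is a linear equation in the a_j's. Collect the n equations into a matrix system V a = ℓ, where row i of V is v_i (expressed in the standard basis). Since V is invertible (lower-triangular with 1s on the diagonal, up to permutation), solve by back-substitution:
  V =
[[1, 0, 0, 0],
 [0, 0, 1, 0],
 [0, 0, -1, 1],
 [1, 1, 0, 0]]
  V a = (-3, -2, 5, -4)
Solving gives a = (-3, -1, -2, 3).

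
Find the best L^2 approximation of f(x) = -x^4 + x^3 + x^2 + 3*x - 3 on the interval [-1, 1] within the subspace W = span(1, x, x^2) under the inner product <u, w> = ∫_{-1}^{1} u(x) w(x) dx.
g(x) = x^2/7 + 18*x/5 - 102/35

The best approximation g ∈ W is the orthogonal projection of f onto W. Writing g = a_0 + a_1 x + a_2 x^2, the coefficients solve the normal equations G · a = b where
  G_{ij} = <φ_i, φ_j> and b_i = <f, φ_i>, with φ_0 = 1, φ_1 = x, φ_2 = x^2.
G =
  [2, 0, 2/3]
  [0, 2/3, 0]
  [2/3, 0, 2/5],
b = (-86/15, 12/5, -66/35).
Solving gives a_0 = -102/35, a_1 = 18/5, a_2 = 1/7, so
  g(x) = x^2/7 + 18*x/5 - 102/35.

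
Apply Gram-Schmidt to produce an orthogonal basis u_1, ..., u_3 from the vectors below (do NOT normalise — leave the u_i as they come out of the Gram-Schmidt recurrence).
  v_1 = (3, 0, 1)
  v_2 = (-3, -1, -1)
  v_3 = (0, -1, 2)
Orthogonal basis:
  u_1 = (3, 0, 1)
  u_2 = (0, -1, 0)
  u_3 = (-3/5, 0, 9/5)

Apply the Gram-Schmidt recurrence
  u_1 = v_1
  u_i = v_i − Σ_{j<i} ((v_i · u_j) / (u_j · u_j)) · u_j.

Step by step this gives:
  u_1 = (3, 0, 1)
  u_2 = (0, -1, 0)
  u_3 = (-3/5, 0, 9/5)

Orthogonality check:
  u_2 · u_1 = 0 (should be 0)
  u_3 · u_1 = 0 (should be 0)
  u_3 · u_2 = 0 (should be 0)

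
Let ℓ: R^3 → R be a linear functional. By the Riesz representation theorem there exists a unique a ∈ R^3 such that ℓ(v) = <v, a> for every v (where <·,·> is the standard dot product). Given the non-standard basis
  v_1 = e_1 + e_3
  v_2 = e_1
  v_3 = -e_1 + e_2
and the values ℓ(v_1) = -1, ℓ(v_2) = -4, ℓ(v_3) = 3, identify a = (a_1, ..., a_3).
a = (-4, -1, 3)

Write a = (a_1, ..., a_3) in the standard basis. For each basis vector v_i, ℓ(v_i) = <v_i, a> is a linear equation in the a_j's. Collect the n equations into a matrix system V a = ℓ, where row i of V is v_i (expressed in the standard basis). Since V is invertible (lower-triangular with 1s on the diagonal, up to permutation), solve by back-substitution:
  V =
[[1, 0, 1],
 [1, 0, 0],
 [-1, 1, 0]]
  V a = (-1, -4, 3)
Solving gives a = (-4, -1, 3).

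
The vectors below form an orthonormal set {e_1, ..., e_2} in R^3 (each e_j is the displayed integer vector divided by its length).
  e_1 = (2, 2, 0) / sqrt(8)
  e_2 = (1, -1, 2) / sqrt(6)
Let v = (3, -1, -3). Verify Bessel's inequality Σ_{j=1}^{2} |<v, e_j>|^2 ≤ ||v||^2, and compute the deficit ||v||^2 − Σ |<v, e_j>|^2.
Σ |<v, e_j>|^2 = 8/3; ||v||^2 = 19; deficit = 49/3

Write each e_j = u_j / sqrt(<u_j, u_j>) where u_j is the displayed integer vector. Then <v, e_j> = <v, u_j> / sqrt(<u_j, u_j>), so |<v, e_j>|^2 = <v, u_j>^2 / <u_j, u_j>.
Coefficients: <v, e_1> = 4/sqrt(8), <v, e_2> = -2/sqrt(6).
Square and sum: Σ |<v, e_j>|^2 = 8/3.
Compute ||v||^2 = v·v = 19.
Deficit = 19 − 8/3 = 49/3 ≥ 0, confirming Bessel's inequality. (The deficit equals ||v − Σ <v,e_j> e_j||^2, the squared distance from v to span{e_j}.)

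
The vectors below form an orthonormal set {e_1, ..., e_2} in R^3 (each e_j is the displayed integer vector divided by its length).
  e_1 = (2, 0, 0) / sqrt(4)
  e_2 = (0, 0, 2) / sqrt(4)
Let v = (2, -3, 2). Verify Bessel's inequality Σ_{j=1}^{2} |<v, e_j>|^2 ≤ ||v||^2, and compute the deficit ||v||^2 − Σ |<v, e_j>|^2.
Σ |<v, e_j>|^2 = 8; ||v||^2 = 17; deficit = 9

Write each e_j = u_j / sqrt(<u_j, u_j>) where u_j is the displayed integer vector. Then <v, e_j> = <v, u_j> / sqrt(<u_j, u_j>), so |<v, e_j>|^2 = <v, u_j>^2 / <u_j, u_j>.
Coefficients: <v, e_1> = 4/sqrt(4), <v, e_2> = 4/sqrt(4).
Square and sum: Σ |<v, e_j>|^2 = 8.
Compute ||v||^2 = v·v = 17.
Deficit = 17 − 8 = 9 ≥ 0, confirming Bessel's inequality. (The deficit equals ||v − Σ <v,e_j> e_j||^2, the squared distance from v to span{e_j}.)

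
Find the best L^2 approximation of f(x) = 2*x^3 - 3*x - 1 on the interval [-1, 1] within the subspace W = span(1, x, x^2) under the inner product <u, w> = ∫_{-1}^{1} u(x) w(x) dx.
g(x) = -9*x/5 - 1

The best approximation g ∈ W is the orthogonal projection of f onto W. Writing g = a_0 + a_1 x + a_2 x^2, the coefficients solve the normal equations G · a = b where
  G_{ij} = <φ_i, φ_j> and b_i = <f, φ_i>, with φ_0 = 1, φ_1 = x, φ_2 = x^2.
G =
  [2, 0, 2/3]
  [0, 2/3, 0]
  [2/3, 0, 2/5],
b = (-2, -6/5, -2/3).
Solving gives a_0 = -1, a_1 = -9/5, a_2 = 0, so
  g(x) = -9*x/5 - 1.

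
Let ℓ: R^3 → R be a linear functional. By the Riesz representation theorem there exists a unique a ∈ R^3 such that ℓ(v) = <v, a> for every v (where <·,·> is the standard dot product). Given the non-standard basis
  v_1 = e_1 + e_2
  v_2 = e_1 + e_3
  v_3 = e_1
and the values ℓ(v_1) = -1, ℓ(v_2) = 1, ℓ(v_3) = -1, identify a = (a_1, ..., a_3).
a = (-1, 0, 2)

Write a = (a_1, ..., a_3) in the standard basis. For each basis vector v_i, ℓ(v_i) = <v_i, a> is a linear equation in the a_j's. Collect the n equations into a matrix system V a = ℓ, where row i of V is v_i (expressed in the standard basis). Since V is invertible (lower-triangular with 1s on the diagonal, up to permutation), solve by back-substitution:
  V =
[[1, 1, 0],
 [1, 0, 1],
 [1, 0, 0]]
  V a = (-1, 1, -1)
Solving gives a = (-1, 0, 2).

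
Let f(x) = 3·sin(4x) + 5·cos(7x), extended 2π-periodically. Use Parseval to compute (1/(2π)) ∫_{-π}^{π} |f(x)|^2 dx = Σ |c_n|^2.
Σ |c_n|^2 = 17

Expand |f|^2 and use orthogonality of {sin(nx), cos(mx)} on [-π, π]:
  ∫_{-π}^{π} sin(nx)^2 dx = π, ∫ cos(mx)^2 dx = π, and cross terms integrate to 0.
So ∫_{-π}^{π} f(x)^2 dx = 3^2 · π + 5^2 · π = (9 + 25)π.
Divide by 2π: (9 + 25)/2 = 17.
By Parseval, this equals Σ |c_n|^2.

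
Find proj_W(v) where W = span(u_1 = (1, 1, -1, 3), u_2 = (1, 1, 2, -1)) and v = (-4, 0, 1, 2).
proj_W(v) = (-2/3, -2/3, -17/15, 2/5)

Set up U = [u_1 | ... | u_2] ∈ R^(4×2). The projector onto W = col(U) is P = U (U^T U)^(-1) U^T.
Compute U^T U =
  [12, -3]
  [-3, 7],
and U^T v = (1, -4).
Solve U^T U · c = U^T v for the coefficients: c = (-1/15, -3/5). The projection is proj_W(v) = U c.
Check: (v - proj_W(v)) · u_1 = 0  (should be 0).
Check: (v - proj_W(v)) · u_2 = 0  (should be 0).
Result: proj_W(v) = (-2/3, -2/3, -17/15, 2/5).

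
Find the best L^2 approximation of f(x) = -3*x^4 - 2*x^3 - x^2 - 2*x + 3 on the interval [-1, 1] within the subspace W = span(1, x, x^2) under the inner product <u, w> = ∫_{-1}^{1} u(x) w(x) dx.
g(x) = -25*x^2/7 - 16*x/5 + 114/35

The best approximation g ∈ W is the orthogonal projection of f onto W. Writing g = a_0 + a_1 x + a_2 x^2, the coefficients solve the normal equations G · a = b where
  G_{ij} = <φ_i, φ_j> and b_i = <f, φ_i>, with φ_0 = 1, φ_1 = x, φ_2 = x^2.
G =
  [2, 0, 2/3]
  [0, 2/3, 0]
  [2/3, 0, 2/5],
b = (62/15, -32/15, 26/35).
Solving gives a_0 = 114/35, a_1 = -16/5, a_2 = -25/7, so
  g(x) = -25*x^2/7 - 16*x/5 + 114/35.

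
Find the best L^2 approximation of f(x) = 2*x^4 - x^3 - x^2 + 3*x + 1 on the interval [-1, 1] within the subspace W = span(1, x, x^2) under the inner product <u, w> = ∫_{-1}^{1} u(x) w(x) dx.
g(x) = 5*x^2/7 + 12*x/5 + 29/35

The best approximation g ∈ W is the orthogonal projection of f onto W. Writing g = a_0 + a_1 x + a_2 x^2, the coefficients solve the normal equations G · a = b where
  G_{ij} = <φ_i, φ_j> and b_i = <f, φ_i>, with φ_0 = 1, φ_1 = x, φ_2 = x^2.
G =
  [2, 0, 2/3]
  [0, 2/3, 0]
  [2/3, 0, 2/5],
b = (32/15, 8/5, 88/105).
Solving gives a_0 = 29/35, a_1 = 12/5, a_2 = 5/7, so
  g(x) = 5*x^2/7 + 12*x/5 + 29/35.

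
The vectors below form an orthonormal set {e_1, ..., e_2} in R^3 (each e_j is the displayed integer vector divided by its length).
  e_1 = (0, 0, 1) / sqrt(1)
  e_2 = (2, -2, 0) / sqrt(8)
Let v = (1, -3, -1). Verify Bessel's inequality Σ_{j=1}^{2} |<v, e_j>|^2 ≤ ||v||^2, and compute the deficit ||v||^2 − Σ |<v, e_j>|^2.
Σ |<v, e_j>|^2 = 9; ||v||^2 = 11; deficit = 2

Write each e_j = u_j / sqrt(<u_j, u_j>) where u_j is the displayed integer vector. Then <v, e_j> = <v, u_j> / sqrt(<u_j, u_j>), so |<v, e_j>|^2 = <v, u_j>^2 / <u_j, u_j>.
Coefficients: <v, e_1> = -1/sqrt(1), <v, e_2> = 8/sqrt(8).
Square and sum: Σ |<v, e_j>|^2 = 9.
Compute ||v||^2 = v·v = 11.
Deficit = 11 − 9 = 2 ≥ 0, confirming Bessel's inequality. (The deficit equals ||v − Σ <v,e_j> e_j||^2, the squared distance from v to span{e_j}.)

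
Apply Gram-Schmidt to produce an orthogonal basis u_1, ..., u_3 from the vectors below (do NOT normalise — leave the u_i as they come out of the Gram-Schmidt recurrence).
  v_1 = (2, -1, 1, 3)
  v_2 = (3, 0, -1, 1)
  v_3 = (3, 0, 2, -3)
Orthogonal basis:
  u_1 = (2, -1, 1, 3)
  u_2 = (29/15, 8/15, -23/15, -3/5)
  u_3 = (185/101, -43/101, 313/101, -242/101)

Apply the Gram-Schmidt recurrence
  u_1 = v_1
  u_i = v_i − Σ_{j<i} ((v_i · u_j) / (u_j · u_j)) · u_j.

Step by step this gives:
  u_1 = (2, -1, 1, 3)
  u_2 = (29/15, 8/15, -23/15, -3/5)
  u_3 = (185/101, -43/101, 313/101, -242/101)

Orthogonality check:
  u_2 · u_1 = 0 (should be 0)
  u_3 · u_1 = 0 (should be 0)
  u_3 · u_2 = 0 (should be 0)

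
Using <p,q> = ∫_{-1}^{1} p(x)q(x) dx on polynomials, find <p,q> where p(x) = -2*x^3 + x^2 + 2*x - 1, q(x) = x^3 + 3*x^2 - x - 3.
<p,q> = 304/105

Expand the product: p(x)·q(x) = -2*x^6 - 5*x^5 + 7*x^4 + 10*x^3 - 8*x^2 - 5*x + 3.
∫_{-1}^{1} of each monomial x^k gives [2/(k+1) if k even, 0 if k odd]. Integrating term-by-term (or equivalently evaluating the antiderivative F(x) = -2*x^7/7 - 5*x^6/6 + 7*x^5/5 + 5*x^4/2 - 8*x^3/3 - 5*x^2/2 + 3*x at the endpoints):
  F(1) − F(−1) = 43/70 − (-479/210) = 304/105.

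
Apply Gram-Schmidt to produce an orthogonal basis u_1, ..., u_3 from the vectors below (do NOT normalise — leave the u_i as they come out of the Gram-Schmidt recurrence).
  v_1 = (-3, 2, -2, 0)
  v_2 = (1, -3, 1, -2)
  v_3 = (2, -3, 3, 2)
Orthogonal basis:
  u_1 = (-3, 2, -2, 0)
  u_2 = (-16/17, -29/17, -5/17, -2)
  u_3 = (-92/67, -83/67, 55/67, 106/67)

Apply the Gram-Schmidt recurrence
  u_1 = v_1
  u_i = v_i − Σ_{j<i} ((v_i · u_j) / (u_j · u_j)) · u_j.

Step by step this gives:
  u_1 = (-3, 2, -2, 0)
  u_2 = (-16/17, -29/17, -5/17, -2)
  u_3 = (-92/67, -83/67, 55/67, 106/67)

Orthogonality check:
  u_2 · u_1 = 0 (should be 0)
  u_3 · u_1 = 0 (should be 0)
  u_3 · u_2 = 0 (should be 0)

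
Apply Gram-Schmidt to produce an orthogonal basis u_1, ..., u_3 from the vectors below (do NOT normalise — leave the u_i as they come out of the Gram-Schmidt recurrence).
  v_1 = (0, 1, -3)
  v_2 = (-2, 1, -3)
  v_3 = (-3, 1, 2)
Orthogonal basis:
  u_1 = (0, 1, -3)
  u_2 = (-2, 0, 0)
  u_3 = (0, 3/2, 1/2)

Apply the Gram-Schmidt recurrence
  u_1 = v_1
  u_i = v_i − Σ_{j<i} ((v_i · u_j) / (u_j · u_j)) · u_j.

Step by step this gives:
  u_1 = (0, 1, -3)
  u_2 = (-2, 0, 0)
  u_3 = (0, 3/2, 1/2)

Orthogonality check:
  u_2 · u_1 = 0 (should be 0)
  u_3 · u_1 = 0 (should be 0)
  u_3 · u_2 = 0 (should be 0)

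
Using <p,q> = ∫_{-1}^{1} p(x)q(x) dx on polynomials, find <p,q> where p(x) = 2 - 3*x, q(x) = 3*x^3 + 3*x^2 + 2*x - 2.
<p,q> = -58/5

Expand the product: p(x)·q(x) = -9*x^4 - 3*x^3 + 10*x - 4.
∫_{-1}^{1} of each monomial x^k gives [2/(k+1) if k even, 0 if k odd]. Integrating term-by-term (or equivalently evaluating the antiderivative F(x) = -9*x^5/5 - 3*x^4/4 + 5*x^2 - 4*x at the endpoints):
  F(1) − F(−1) = -31/20 − (201/20) = -58/5.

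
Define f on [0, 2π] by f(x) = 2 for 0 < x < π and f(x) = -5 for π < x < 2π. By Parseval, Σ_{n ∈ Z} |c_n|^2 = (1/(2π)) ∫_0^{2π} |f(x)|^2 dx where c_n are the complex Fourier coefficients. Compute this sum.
Σ |c_n|^2 = 29/2

Parseval equates the L^2 energy of f (normalised by 1/(2π)) with the ℓ^2 sum of its Fourier coefficients: (1/(2π)) ∫_0^{2π} |f|^2 = Σ |c_n|^2.
Compute the left side: (1/(2π)) [∫_0^π 2^2 dx + ∫_π^{2π} (-5)^2 dx] = (1/(2π)) · (4π + 25π) = (4 + 25)/2 = 29/2.
So Σ_{n ∈ Z} |c_n|^2 = 29/2.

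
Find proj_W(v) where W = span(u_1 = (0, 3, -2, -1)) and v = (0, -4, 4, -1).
proj_W(v) = (0, -57/14, 19/7, 19/14)

Set up U = [u_1 | ... | u_1] ∈ R^(4×1). The projector onto W = col(U) is P = U (U^T U)^(-1) U^T.
Compute U^T U =
  [14],
and U^T v = (-19).
Solve U^T U · c = U^T v for the coefficients: c = (-19/14). The projection is proj_W(v) = U c.
Check: (v - proj_W(v)) · u_1 = 0  (should be 0).
Result: proj_W(v) = (0, -57/14, 19/7, 19/14).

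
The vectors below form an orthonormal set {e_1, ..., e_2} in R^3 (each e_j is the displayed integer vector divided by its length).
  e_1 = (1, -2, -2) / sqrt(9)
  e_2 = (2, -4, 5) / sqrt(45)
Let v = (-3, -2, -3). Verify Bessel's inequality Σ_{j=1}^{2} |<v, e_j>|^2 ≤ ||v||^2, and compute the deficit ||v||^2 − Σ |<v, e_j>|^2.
Σ |<v, e_j>|^2 = 46/5; ||v||^2 = 22; deficit = 64/5

Write each e_j = u_j / sqrt(<u_j, u_j>) where u_j is the displayed integer vector. Then <v, e_j> = <v, u_j> / sqrt(<u_j, u_j>), so |<v, e_j>|^2 = <v, u_j>^2 / <u_j, u_j>.
Coefficients: <v, e_1> = 7/sqrt(9), <v, e_2> = -13/sqrt(45).
Square and sum: Σ |<v, e_j>|^2 = 46/5.
Compute ||v||^2 = v·v = 22.
Deficit = 22 − 46/5 = 64/5 ≥ 0, confirming Bessel's inequality. (The deficit equals ||v − Σ <v,e_j> e_j||^2, the squared distance from v to span{e_j}.)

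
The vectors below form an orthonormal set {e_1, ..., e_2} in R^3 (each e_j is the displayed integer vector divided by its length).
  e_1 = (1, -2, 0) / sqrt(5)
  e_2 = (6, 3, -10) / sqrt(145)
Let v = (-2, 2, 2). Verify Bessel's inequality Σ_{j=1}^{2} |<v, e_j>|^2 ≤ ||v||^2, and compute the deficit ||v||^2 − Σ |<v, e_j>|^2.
Σ |<v, e_j>|^2 = 344/29; ||v||^2 = 12; deficit = 4/29

Write each e_j = u_j / sqrt(<u_j, u_j>) where u_j is the displayed integer vector. Then <v, e_j> = <v, u_j> / sqrt(<u_j, u_j>), so |<v, e_j>|^2 = <v, u_j>^2 / <u_j, u_j>.
Coefficients: <v, e_1> = -6/sqrt(5), <v, e_2> = -26/sqrt(145).
Square and sum: Σ |<v, e_j>|^2 = 344/29.
Compute ||v||^2 = v·v = 12.
Deficit = 12 − 344/29 = 4/29 ≥ 0, confirming Bessel's inequality. (The deficit equals ||v − Σ <v,e_j> e_j||^2, the squared distance from v to span{e_j}.)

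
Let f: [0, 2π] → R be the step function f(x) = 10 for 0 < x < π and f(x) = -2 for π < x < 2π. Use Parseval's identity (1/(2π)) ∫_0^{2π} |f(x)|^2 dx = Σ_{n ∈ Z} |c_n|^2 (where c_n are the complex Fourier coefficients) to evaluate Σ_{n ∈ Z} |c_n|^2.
Σ |c_n|^2 = 52

Parseval equates the L^2 energy of f (normalised by 1/(2π)) with the ℓ^2 sum of its Fourier coefficients: (1/(2π)) ∫_0^{2π} |f|^2 = Σ |c_n|^2.
Compute the left side: (1/(2π)) [∫_0^π 10^2 dx + ∫_π^{2π} (-2)^2 dx] = (1/(2π)) · (100π + 4π) = (100 + 4)/2 = 52.
So Σ_{n ∈ Z} |c_n|^2 = 52.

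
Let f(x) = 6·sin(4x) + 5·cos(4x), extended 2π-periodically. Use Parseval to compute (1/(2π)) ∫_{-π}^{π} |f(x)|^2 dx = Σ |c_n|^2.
Σ |c_n|^2 = 61/2

Expand |f|^2 and use orthogonality of {sin(nx), cos(mx)} on [-π, π]:
  ∫_{-π}^{π} sin(nx)^2 dx = π, ∫ cos(mx)^2 dx = π, and cross terms integrate to 0.
So ∫_{-π}^{π} f(x)^2 dx = 6^2 · π + 5^2 · π = (36 + 25)π.
Divide by 2π: (36 + 25)/2 = 61/2.
By Parseval, this equals Σ |c_n|^2.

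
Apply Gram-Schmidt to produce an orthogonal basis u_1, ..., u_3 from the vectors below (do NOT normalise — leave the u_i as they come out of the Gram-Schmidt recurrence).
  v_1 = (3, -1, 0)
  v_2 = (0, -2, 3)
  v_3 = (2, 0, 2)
Orthogonal basis:
  u_1 = (3, -1, 0)
  u_2 = (-3/5, -9/5, 3)
  u_3 = (3/7, 9/7, 6/7)

Apply the Gram-Schmidt recurrence
  u_1 = v_1
  u_i = v_i − Σ_{j<i} ((v_i · u_j) / (u_j · u_j)) · u_j.

Step by step this gives:
  u_1 = (3, -1, 0)
  u_2 = (-3/5, -9/5, 3)
  u_3 = (3/7, 9/7, 6/7)

Orthogonality check:
  u_2 · u_1 = 0 (should be 0)
  u_3 · u_1 = 0 (should be 0)
  u_3 · u_2 = 0 (should be 0)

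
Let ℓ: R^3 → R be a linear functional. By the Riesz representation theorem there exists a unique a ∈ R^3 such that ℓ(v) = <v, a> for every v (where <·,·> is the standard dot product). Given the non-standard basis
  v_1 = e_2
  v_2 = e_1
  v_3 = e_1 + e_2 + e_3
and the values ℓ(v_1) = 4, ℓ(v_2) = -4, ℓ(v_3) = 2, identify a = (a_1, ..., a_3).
a = (-4, 4, 2)

Write a = (a_1, ..., a_3) in the standard basis. For each basis vector v_i, ℓ(v_i) = <v_i, a> is a linear equation in the a_j's. Collect the n equations into a matrix system V a = ℓ, where row i of V is v_i (expressed in the standard basis). Since V is invertible (lower-triangular with 1s on the diagonal, up to permutation), solve by back-substitution:
  V =
[[0, 1, 0],
 [1, 0, 0],
 [1, 1, 1]]
  V a = (4, -4, 2)
Solving gives a = (-4, 4, 2).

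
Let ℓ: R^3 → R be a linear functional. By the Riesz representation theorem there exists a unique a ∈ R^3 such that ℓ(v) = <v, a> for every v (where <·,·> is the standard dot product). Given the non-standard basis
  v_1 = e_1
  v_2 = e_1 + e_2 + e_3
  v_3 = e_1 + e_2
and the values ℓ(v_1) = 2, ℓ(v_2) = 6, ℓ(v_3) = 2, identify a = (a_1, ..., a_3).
a = (2, 0, 4)

Write a = (a_1, ..., a_3) in the standard basis. For each basis vector v_i, ℓ(v_i) = <v_i, a> is a linear equation in the a_j's. Collect the n equations into a matrix system V a = ℓ, where row i of V is v_i (expressed in the standard basis). Since V is invertible (lower-triangular with 1s on the diagonal, up to permutation), solve by back-substitution:
  V =
[[1, 0, 0],
 [1, 1, 1],
 [1, 1, 0]]
  V a = (2, 6, 2)
Solving gives a = (2, 0, 4).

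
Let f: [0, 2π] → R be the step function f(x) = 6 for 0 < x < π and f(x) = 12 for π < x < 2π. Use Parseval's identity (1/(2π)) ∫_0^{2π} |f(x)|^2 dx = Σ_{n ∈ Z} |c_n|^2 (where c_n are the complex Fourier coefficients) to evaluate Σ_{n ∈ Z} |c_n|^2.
Σ |c_n|^2 = 90

Parseval equates the L^2 energy of f (normalised by 1/(2π)) with the ℓ^2 sum of its Fourier coefficients: (1/(2π)) ∫_0^{2π} |f|^2 = Σ |c_n|^2.
Compute the left side: (1/(2π)) [∫_0^π 6^2 dx + ∫_π^{2π} 12^2 dx] = (1/(2π)) · (36π + 144π) = (36 + 144)/2 = 90.
So Σ_{n ∈ Z} |c_n|^2 = 90.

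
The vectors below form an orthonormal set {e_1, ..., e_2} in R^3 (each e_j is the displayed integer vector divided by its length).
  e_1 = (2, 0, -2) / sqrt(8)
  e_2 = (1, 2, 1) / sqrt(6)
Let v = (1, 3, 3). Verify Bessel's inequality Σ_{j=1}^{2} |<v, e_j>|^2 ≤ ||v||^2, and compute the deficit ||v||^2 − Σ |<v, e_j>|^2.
Σ |<v, e_j>|^2 = 56/3; ||v||^2 = 19; deficit = 1/3

Write each e_j = u_j / sqrt(<u_j, u_j>) where u_j is the displayed integer vector. Then <v, e_j> = <v, u_j> / sqrt(<u_j, u_j>), so |<v, e_j>|^2 = <v, u_j>^2 / <u_j, u_j>.
Coefficients: <v, e_1> = -4/sqrt(8), <v, e_2> = 10/sqrt(6).
Square and sum: Σ |<v, e_j>|^2 = 56/3.
Compute ||v||^2 = v·v = 19.
Deficit = 19 − 56/3 = 1/3 ≥ 0, confirming Bessel's inequality. (The deficit equals ||v − Σ <v,e_j> e_j||^2, the squared distance from v to span{e_j}.)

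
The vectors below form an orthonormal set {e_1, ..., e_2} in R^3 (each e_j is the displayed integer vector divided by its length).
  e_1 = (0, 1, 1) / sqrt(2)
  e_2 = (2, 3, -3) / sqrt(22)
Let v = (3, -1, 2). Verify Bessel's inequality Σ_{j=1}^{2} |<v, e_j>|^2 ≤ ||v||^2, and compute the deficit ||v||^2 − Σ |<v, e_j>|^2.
Σ |<v, e_j>|^2 = 10/11; ||v||^2 = 14; deficit = 144/11

Write each e_j = u_j / sqrt(<u_j, u_j>) where u_j is the displayed integer vector. Then <v, e_j> = <v, u_j> / sqrt(<u_j, u_j>), so |<v, e_j>|^2 = <v, u_j>^2 / <u_j, u_j>.
Coefficients: <v, e_1> = 1/sqrt(2), <v, e_2> = -3/sqrt(22).
Square and sum: Σ |<v, e_j>|^2 = 10/11.
Compute ||v||^2 = v·v = 14.
Deficit = 14 − 10/11 = 144/11 ≥ 0, confirming Bessel's inequality. (The deficit equals ||v − Σ <v,e_j> e_j||^2, the squared distance from v to span{e_j}.)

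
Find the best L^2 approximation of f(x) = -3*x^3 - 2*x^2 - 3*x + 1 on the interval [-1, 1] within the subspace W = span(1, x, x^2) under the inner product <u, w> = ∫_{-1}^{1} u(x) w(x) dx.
g(x) = -2*x^2 - 24*x/5 + 1

The best approximation g ∈ W is the orthogonal projection of f onto W. Writing g = a_0 + a_1 x + a_2 x^2, the coefficients solve the normal equations G · a = b where
  G_{ij} = <φ_i, φ_j> and b_i = <f, φ_i>, with φ_0 = 1, φ_1 = x, φ_2 = x^2.
G =
  [2, 0, 2/3]
  [0, 2/3, 0]
  [2/3, 0, 2/5],
b = (2/3, -16/5, -2/15).
Solving gives a_0 = 1, a_1 = -24/5, a_2 = -2, so
  g(x) = -2*x^2 - 24*x/5 + 1.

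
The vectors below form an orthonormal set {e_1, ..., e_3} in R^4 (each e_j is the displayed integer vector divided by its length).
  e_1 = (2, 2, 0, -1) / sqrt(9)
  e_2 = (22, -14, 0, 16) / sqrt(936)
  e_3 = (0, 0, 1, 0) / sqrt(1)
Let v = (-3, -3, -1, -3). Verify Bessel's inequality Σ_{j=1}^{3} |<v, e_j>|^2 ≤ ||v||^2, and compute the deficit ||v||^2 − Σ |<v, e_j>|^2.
Σ |<v, e_j>|^2 = 202/13; ||v||^2 = 28; deficit = 162/13

Write each e_j = u_j / sqrt(<u_j, u_j>) where u_j is the displayed integer vector. Then <v, e_j> = <v, u_j> / sqrt(<u_j, u_j>), so |<v, e_j>|^2 = <v, u_j>^2 / <u_j, u_j>.
Coefficients: <v, e_1> = -9/sqrt(9), <v, e_2> = -72/sqrt(936), <v, e_3> = -1/sqrt(1).
Square and sum: Σ |<v, e_j>|^2 = 202/13.
Compute ||v||^2 = v·v = 28.
Deficit = 28 − 202/13 = 162/13 ≥ 0, confirming Bessel's inequality. (The deficit equals ||v − Σ <v,e_j> e_j||^2, the squared distance from v to span{e_j}.)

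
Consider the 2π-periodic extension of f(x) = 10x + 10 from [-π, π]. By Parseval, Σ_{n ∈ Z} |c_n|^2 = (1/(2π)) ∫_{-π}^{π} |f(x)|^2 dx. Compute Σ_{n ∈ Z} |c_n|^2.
Σ |c_n|^2 = 100π^2/3 + 100

Expand and integrate term by term over [-π, π]:
  ∫ (10x)^2 dx = 100·(2π^3/3); ∫ 2·10·(10)·x dx = 0 (odd integrand); ∫ 10^2 dx = 100·2π.
So (1/(2π)) ∫_{-π}^{π} (10x + 10)^2 dx = 100π^2/3 + 100 = 100π^2/3 + 100.
Parseval ⇒ Σ |c_n|^2 = 100π^2/3 + 100.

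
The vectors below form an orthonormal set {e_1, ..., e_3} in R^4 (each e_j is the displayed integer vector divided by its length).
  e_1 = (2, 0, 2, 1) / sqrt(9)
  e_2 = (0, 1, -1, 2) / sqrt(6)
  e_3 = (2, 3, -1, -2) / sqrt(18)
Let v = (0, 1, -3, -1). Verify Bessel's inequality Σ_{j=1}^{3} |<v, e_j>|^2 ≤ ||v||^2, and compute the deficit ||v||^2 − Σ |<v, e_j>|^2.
Σ |<v, e_j>|^2 = 29/3; ||v||^2 = 11; deficit = 4/3

Write each e_j = u_j / sqrt(<u_j, u_j>) where u_j is the displayed integer vector. Then <v, e_j> = <v, u_j> / sqrt(<u_j, u_j>), so |<v, e_j>|^2 = <v, u_j>^2 / <u_j, u_j>.
Coefficients: <v, e_1> = -7/sqrt(9), <v, e_2> = 2/sqrt(6), <v, e_3> = 8/sqrt(18).
Square and sum: Σ |<v, e_j>|^2 = 29/3.
Compute ||v||^2 = v·v = 11.
Deficit = 11 − 29/3 = 4/3 ≥ 0, confirming Bessel's inequality. (The deficit equals ||v − Σ <v,e_j> e_j||^2, the squared distance from v to span{e_j}.)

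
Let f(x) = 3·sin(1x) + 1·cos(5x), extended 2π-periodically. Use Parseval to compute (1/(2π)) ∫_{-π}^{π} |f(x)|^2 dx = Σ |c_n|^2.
Σ |c_n|^2 = 5

Expand |f|^2 and use orthogonality of {sin(nx), cos(mx)} on [-π, π]:
  ∫_{-π}^{π} sin(nx)^2 dx = π, ∫ cos(mx)^2 dx = π, and cross terms integrate to 0.
So ∫_{-π}^{π} f(x)^2 dx = 3^2 · π + 1^2 · π = (9 + 1)π.
Divide by 2π: (9 + 1)/2 = 5.
By Parseval, this equals Σ |c_n|^2.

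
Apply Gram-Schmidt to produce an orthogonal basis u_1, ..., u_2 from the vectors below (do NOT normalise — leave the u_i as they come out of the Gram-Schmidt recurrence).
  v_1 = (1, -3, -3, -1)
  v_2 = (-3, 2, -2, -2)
Orthogonal basis:
  u_1 = (1, -3, -3, -1)
  u_2 = (-59/20, 37/20, -43/20, -41/20)

Apply the Gram-Schmidt recurrence
  u_1 = v_1
  u_i = v_i − Σ_{j<i} ((v_i · u_j) / (u_j · u_j)) · u_j.

Step by step this gives:
  u_1 = (1, -3, -3, -1)
  u_2 = (-59/20, 37/20, -43/20, -41/20)

Orthogonality check:
  u_2 · u_1 = 0 (should be 0)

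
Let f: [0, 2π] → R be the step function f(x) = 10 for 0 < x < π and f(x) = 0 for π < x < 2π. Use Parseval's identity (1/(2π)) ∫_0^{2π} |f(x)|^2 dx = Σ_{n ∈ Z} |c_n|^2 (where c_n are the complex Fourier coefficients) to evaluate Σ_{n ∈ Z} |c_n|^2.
Σ |c_n|^2 = 50

Parseval equates the L^2 energy of f (normalised by 1/(2π)) with the ℓ^2 sum of its Fourier coefficients: (1/(2π)) ∫_0^{2π} |f|^2 = Σ |c_n|^2.
Compute the left side: (1/(2π)) [∫_0^π 10^2 dx + ∫_π^{2π} 0^2 dx] = (1/(2π)) · (100π + 0π) = (100 + 0)/2 = 50.
So Σ_{n ∈ Z} |c_n|^2 = 50.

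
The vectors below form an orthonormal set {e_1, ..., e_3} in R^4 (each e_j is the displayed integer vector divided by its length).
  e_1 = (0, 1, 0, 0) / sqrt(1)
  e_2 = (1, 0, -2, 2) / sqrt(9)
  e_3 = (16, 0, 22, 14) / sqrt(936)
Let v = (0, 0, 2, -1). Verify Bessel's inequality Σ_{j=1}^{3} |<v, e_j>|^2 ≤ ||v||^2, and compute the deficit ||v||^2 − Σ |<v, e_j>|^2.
Σ |<v, e_j>|^2 = 129/26; ||v||^2 = 5; deficit = 1/26

Write each e_j = u_j / sqrt(<u_j, u_j>) where u_j is the displayed integer vector. Then <v, e_j> = <v, u_j> / sqrt(<u_j, u_j>), so |<v, e_j>|^2 = <v, u_j>^2 / <u_j, u_j>.
Coefficients: <v, e_1> = 0/sqrt(1), <v, e_2> = -6/sqrt(9), <v, e_3> = 30/sqrt(936).
Square and sum: Σ |<v, e_j>|^2 = 129/26.
Compute ||v||^2 = v·v = 5.
Deficit = 5 − 129/26 = 1/26 ≥ 0, confirming Bessel's inequality. (The deficit equals ||v − Σ <v,e_j> e_j||^2, the squared distance from v to span{e_j}.)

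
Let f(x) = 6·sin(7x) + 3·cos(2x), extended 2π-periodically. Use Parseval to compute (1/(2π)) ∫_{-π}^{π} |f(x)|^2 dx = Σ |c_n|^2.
Σ |c_n|^2 = 45/2

Expand |f|^2 and use orthogonality of {sin(nx), cos(mx)} on [-π, π]:
  ∫_{-π}^{π} sin(nx)^2 dx = π, ∫ cos(mx)^2 dx = π, and cross terms integrate to 0.
So ∫_{-π}^{π} f(x)^2 dx = 6^2 · π + 3^2 · π = (36 + 9)π.
Divide by 2π: (36 + 9)/2 = 45/2.
By Parseval, this equals Σ |c_n|^2.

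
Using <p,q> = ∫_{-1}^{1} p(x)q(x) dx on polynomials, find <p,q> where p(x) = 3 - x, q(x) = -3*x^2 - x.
<p,q> = -16/3

Expand the product: p(x)·q(x) = 3*x^3 - 8*x^2 - 3*x.
∫_{-1}^{1} of each monomial x^k gives [2/(k+1) if k even, 0 if k odd]. Integrating term-by-term (or equivalently evaluating the antiderivative F(x) = 3*x^4/4 - 8*x^3/3 - 3*x^2/2 at the endpoints):
  F(1) − F(−1) = -41/12 − (23/12) = -16/3.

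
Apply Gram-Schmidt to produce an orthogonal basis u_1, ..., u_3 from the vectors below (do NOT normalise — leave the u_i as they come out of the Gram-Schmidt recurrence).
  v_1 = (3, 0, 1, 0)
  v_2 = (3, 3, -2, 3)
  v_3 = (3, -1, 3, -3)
Orthogonal basis:
  u_1 = (3, 0, 1, 0)
  u_2 = (9/10, 3, -27/10, 3)
  u_3 = (0, 1, 0, -1)

Apply the Gram-Schmidt recurrence
  u_1 = v_1
  u_i = v_i − Σ_{j<i} ((v_i · u_j) / (u_j · u_j)) · u_j.

Step by step this gives:
  u_1 = (3, 0, 1, 0)
  u_2 = (9/10, 3, -27/10, 3)
  u_3 = (0, 1, 0, -1)

Orthogonality check:
  u_2 · u_1 = 0 (should be 0)
  u_3 · u_1 = 0 (should be 0)
  u_3 · u_2 = 0 (should be 0)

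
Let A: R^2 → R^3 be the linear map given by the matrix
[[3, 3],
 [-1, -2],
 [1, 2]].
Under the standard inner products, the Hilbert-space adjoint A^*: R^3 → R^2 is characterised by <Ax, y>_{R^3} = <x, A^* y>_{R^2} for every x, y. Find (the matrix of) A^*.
A^* = A^T =
[[3, -1, 1],
 [3, -2, 2]]

For real matrices with standard dot products, the defining identity <Ax, y> = <x, A^* y> gives (Ax)^T y = x^T (A^*) y, i.e. x^T A^T y = x^T (A^*) y. Since this holds for all x, y, we must have A^* = A^T. Therefore
A^* =
[[3, -1, 1],
 [3, -2, 2]].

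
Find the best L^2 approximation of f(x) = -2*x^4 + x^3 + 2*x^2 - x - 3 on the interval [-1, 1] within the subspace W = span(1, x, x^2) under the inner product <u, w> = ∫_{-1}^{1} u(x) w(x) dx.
g(x) = 2*x^2/7 - 2*x/5 - 99/35

The best approximation g ∈ W is the orthogonal projection of f onto W. Writing g = a_0 + a_1 x + a_2 x^2, the coefficients solve the normal equations G · a = b where
  G_{ij} = <φ_i, φ_j> and b_i = <f, φ_i>, with φ_0 = 1, φ_1 = x, φ_2 = x^2.
G =
  [2, 0, 2/3]
  [0, 2/3, 0]
  [2/3, 0, 2/5],
b = (-82/15, -4/15, -62/35).
Solving gives a_0 = -99/35, a_1 = -2/5, a_2 = 2/7, so
  g(x) = 2*x^2/7 - 2*x/5 - 99/35.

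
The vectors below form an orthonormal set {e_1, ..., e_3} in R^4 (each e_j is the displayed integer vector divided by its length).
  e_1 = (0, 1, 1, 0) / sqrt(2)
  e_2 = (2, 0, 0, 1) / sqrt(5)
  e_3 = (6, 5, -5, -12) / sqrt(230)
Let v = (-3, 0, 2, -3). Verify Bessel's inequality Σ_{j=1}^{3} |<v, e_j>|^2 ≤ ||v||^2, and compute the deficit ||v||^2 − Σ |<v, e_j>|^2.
Σ |<v, e_j>|^2 = 425/23; ||v||^2 = 22; deficit = 81/23

Write each e_j = u_j / sqrt(<u_j, u_j>) where u_j is the displayed integer vector. Then <v, e_j> = <v, u_j> / sqrt(<u_j, u_j>), so |<v, e_j>|^2 = <v, u_j>^2 / <u_j, u_j>.
Coefficients: <v, e_1> = 2/sqrt(2), <v, e_2> = -9/sqrt(5), <v, e_3> = 8/sqrt(230).
Square and sum: Σ |<v, e_j>|^2 = 425/23.
Compute ||v||^2 = v·v = 22.
Deficit = 22 − 425/23 = 81/23 ≥ 0, confirming Bessel's inequality. (The deficit equals ||v − Σ <v,e_j> e_j||^2, the squared distance from v to span{e_j}.)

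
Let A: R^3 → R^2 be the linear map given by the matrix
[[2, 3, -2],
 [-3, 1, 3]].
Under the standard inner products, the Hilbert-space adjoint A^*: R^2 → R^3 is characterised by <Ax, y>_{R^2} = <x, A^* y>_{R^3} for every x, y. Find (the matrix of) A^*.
A^* = A^T =
[[2, -3],
 [3, 1],
 [-2, 3]]

For real matrices with standard dot products, the defining identity <Ax, y> = <x, A^* y> gives (Ax)^T y = x^T (A^*) y, i.e. x^T A^T y = x^T (A^*) y. Since this holds for all x, y, we must have A^* = A^T. Therefore
A^* =
[[2, -3],
 [3, 1],
 [-2, 3]].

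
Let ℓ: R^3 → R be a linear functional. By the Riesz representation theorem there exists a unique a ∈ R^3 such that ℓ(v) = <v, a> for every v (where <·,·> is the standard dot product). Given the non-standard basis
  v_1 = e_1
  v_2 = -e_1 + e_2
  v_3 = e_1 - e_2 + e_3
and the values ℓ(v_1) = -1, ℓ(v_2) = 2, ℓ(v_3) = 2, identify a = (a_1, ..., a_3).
a = (-1, 1, 4)

Write a = (a_1, ..., a_3) in the standard basis. For each basis vector v_i, ℓ(v_i) = <v_i, a> is a linear equation in the a_j's. Collect the n equations into a matrix system V a = ℓ, where row i of V is v_i (expressed in the standard basis). Since V is invertible (lower-triangular with 1s on the diagonal, up to permutation), solve by back-substitution:
  V =
[[1, 0, 0],
 [-1, 1, 0],
 [1, -1, 1]]
  V a = (-1, 2, 2)
Solving gives a = (-1, 1, 4).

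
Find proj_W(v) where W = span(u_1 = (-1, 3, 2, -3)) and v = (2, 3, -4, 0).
proj_W(v) = (1/23, -3/23, -2/23, 3/23)

Set up U = [u_1 | ... | u_1] ∈ R^(4×1). The projector onto W = col(U) is P = U (U^T U)^(-1) U^T.
Compute U^T U =
  [23],
and U^T v = (-1).
Solve U^T U · c = U^T v for the coefficients: c = (-1/23). The projection is proj_W(v) = U c.
Check: (v - proj_W(v)) · u_1 = 0  (should be 0).
Result: proj_W(v) = (1/23, -3/23, -2/23, 3/23).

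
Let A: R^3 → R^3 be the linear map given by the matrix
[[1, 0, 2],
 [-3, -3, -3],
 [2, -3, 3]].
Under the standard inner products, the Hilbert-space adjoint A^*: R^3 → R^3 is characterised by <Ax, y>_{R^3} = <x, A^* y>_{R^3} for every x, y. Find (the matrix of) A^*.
A^* = A^T =
[[1, -3, 2],
 [0, -3, -3],
 [2, -3, 3]]

For real matrices with standard dot products, the defining identity <Ax, y> = <x, A^* y> gives (Ax)^T y = x^T (A^*) y, i.e. x^T A^T y = x^T (A^*) y. Since this holds for all x, y, we must have A^* = A^T. Therefore
A^* =
[[1, -3, 2],
 [0, -3, -3],
 [2, -3, 3]].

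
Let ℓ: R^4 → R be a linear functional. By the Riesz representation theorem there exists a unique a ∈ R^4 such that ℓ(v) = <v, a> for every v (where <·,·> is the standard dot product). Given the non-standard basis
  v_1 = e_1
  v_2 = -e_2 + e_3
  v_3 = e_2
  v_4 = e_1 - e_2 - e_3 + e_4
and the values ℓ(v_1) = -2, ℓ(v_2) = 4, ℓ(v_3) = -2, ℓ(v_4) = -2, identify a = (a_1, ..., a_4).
a = (-2, -2, 2, 0)

Write a = (a_1, ..., a_4) in the standard basis. For each basis vector v_i, ℓ(v_i) = <v_i, a> is a linear equation in the a_j's. Collect the n equations into a matrix system V a = ℓ, where row i of V is v_i (expressed in the standard basis). Since V is invertible (lower-triangular with 1s on the diagonal, up to permutation), solve by back-substitution:
  V =
[[1, 0, 0, 0],
 [0, -1, 1, 0],
 [0, 1, 0, 0],
 [1, -1, -1, 1]]
  V a = (-2, 4, -2, -2)
Solving gives a = (-2, -2, 2, 0).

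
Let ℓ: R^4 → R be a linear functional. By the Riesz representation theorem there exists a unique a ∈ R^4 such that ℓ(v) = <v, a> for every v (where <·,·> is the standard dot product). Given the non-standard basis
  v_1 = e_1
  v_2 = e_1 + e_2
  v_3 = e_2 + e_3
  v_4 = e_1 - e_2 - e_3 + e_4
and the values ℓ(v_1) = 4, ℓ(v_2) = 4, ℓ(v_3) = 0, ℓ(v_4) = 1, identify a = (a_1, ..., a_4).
a = (4, 0, 0, -3)

Write a = (a_1, ..., a_4) in the standard basis. For each basis vector v_i, ℓ(v_i) = <v_i, a> is a linear equation in the a_j's. Collect the n equations into a matrix system V a = ℓ, where row i of V is v_i (expressed in the standard basis). Since V is invertible (lower-triangular with 1s on the diagonal, up to permutation), solve by back-substitution:
  V =
[[1, 0, 0, 0],
 [1, 1, 0, 0],
 [0, 1, 1, 0],
 [1, -1, -1, 1]]
  V a = (4, 4, 0, 1)
Solving gives a = (4, 0, 0, -3).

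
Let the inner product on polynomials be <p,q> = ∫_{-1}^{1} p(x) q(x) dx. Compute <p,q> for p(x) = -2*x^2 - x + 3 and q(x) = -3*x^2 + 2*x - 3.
<p,q> = -284/15

Expand the product: p(x)·q(x) = 6*x^4 - x^3 - 5*x^2 + 9*x - 9.
∫_{-1}^{1} of each monomial x^k gives [2/(k+1) if k even, 0 if k odd]. Integrating term-by-term (or equivalently evaluating the antiderivative F(x) = 6*x^5/5 - x^4/4 - 5*x^3/3 + 9*x^2/2 - 9*x at the endpoints):
  F(1) − F(−1) = -313/60 − (823/60) = -284/15.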